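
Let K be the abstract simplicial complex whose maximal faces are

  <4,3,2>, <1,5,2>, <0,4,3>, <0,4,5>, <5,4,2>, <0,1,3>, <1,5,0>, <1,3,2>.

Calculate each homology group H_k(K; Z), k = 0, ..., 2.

H_0 ≅ Z,  H_1 = 0,  H_2 ≅ Z.

Take the total order 0 < 1 < 2 < 3 < 4 < 5 on the vertex set. Then K (dimension 2) consists of the simplices:

  0-simplices (6): [0], [1], [2], [3], [4], [5]
  1-simplices (12): [0,1], [0,3], [0,4], [0,5], [1,2], [1,3], [1,5], [2,3], [2,4], [2,5], [3,4], [4,5]
  2-simplices (8): [0,1,3], [0,1,5], [0,3,4], [0,4,5], [1,2,3], [1,2,5], [2,3,4], [2,4,5]

Hence C_0 ≅ Z^6, C_1 ≅ Z^12, C_2 ≅ Z^8.

The boundary map ∂_1: C_1 → C_0 sends each edge [p,q] (with p < q) to q − p.
The resulting 6×12 matrix has rank 5, and its Smith normal form has invariant factors (1,1,1,1,1).

Boundary ∂_2: C_2 → C_1 acts by ∂[p,q,r] = [q,r] − [p,r] + [p,q]. For instance
  ∂[0,1,3] = [1,3] − [0,3] + [0,1],
  ∂[1,2,5] = [2,5] − [1,5] + [1,2].
This gives a 12×8 integer matrix of rank 7; reducing to Smith normal form yields diagonal entries (1,1,1,1,1,1,1).

Computing H_k = (kernel of ∂_k) / (image of ∂_{k+1}):

  H_0: rank C_0 − rank ∂_1 = 6 − 5 = 1, and the invariant factors of ∂_1 are all 1, so H_0 ≅ Z.
  H_1: rank ker ∂_1 − rank ∂_2 = (12 − 5) − 7 = 0, and the invariant factors of ∂_2 are all 1, so H_1 ≅ 0.
  H_2: rank ker ∂_2 − rank ∂_3 = (8 − 7) − 0 = 1, and there is no ∂_3, so H_2 ≅ Z.

As a check, the Euler characteristic is 6 − 12 + 8 = 2, which agrees with 1 − 0 + 1 = 2.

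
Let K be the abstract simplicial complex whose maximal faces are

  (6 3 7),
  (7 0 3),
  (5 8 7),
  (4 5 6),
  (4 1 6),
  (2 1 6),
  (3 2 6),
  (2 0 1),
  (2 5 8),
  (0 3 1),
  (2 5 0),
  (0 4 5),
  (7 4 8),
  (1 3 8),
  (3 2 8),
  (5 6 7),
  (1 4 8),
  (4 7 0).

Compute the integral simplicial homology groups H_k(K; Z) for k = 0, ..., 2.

H_0 ≅ Z,  H_1 ≅ Z ⊕ Z/2,  H_2 = 0.

We work with the vertex ordering 0 < 1 < 2 < 3 < 4 < 5 < 6 < 7 < 8. The simplices of K, each written with vertices in increasing order, are:

  0-simplices (9): [0], [1], [2], [3], [4], [5], [6], [7], [8]
  1-simplices (27): (27 of them)
  2-simplices (18): [0,1,2], [0,1,3], [0,2,5], [0,3,7], [0,4,5], [0,4,7], [1,2,6], [1,3,8], [1,4,6], [1,4,8], [2,3,6], [2,3,8], [2,5,8], [3,6,7], [4,5,6], [4,7,8], [5,6,7], [5,7,8]

giving chain groups C_0 ≅ Z^9, C_1 ≅ Z^27, C_2 ≅ Z^18.

∂_1: C_1 → C_0 sends each edge [p,q] (with p < q) to q − p. For instance
  ∂[1,2] = [2] − [1].
The 9×27 boundary matrix has rank 8 and Smith normal form diag(1,1,1,1,1,1,1,1).

∂_2: C_2 → C_1 sends each 2-simplex [p,q,r] to [q,r] − [p,r] + [p,q]. For instance
  ∂[0,1,3] = [1,3] − [0,3] + [0,1],
  ∂[5,7,8] = [7,8] − [5,8] + [5,7].
This gives a 27×18 integer matrix of rank 18; reducing to Smith normal form yields diagonal entries (1,1,1,1,1,1,1,1,1,1,1,1,1,1,1,1,1,2).

From H_k ≅ ker(∂_k) / im(∂_{k+1}) we obtain:

  H_0: rank C_0 − rank ∂_1 = 9 − 8 = 1, and the invariant factors of ∂_1 are all 1, so H_0 ≅ Z.
  H_1: rank ker ∂_1 − rank ∂_2 = (27 − 8) − 18 = 1, and ∂_2 has invariant factor 2 > 1, so H_1 ≅ Z ⊕ Z/2.
  H_2: rank ker ∂_2 − rank ∂_3 = (18 − 18) − 0 = 0, and there is no ∂_3, so H_2 ≅ 0.

As a check, the Euler characteristic is 9 − 27 + 18 = 0, which agrees with 1 − 1 + 0 = 0.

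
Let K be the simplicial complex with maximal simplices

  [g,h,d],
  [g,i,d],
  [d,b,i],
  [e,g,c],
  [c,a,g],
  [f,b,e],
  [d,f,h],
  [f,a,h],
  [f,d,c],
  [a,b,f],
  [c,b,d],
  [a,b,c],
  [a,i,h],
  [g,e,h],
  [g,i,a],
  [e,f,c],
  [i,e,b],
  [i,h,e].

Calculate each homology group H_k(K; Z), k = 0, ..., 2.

Order the vertices as a < b < c < d < e < f < g < h < i. Listing each simplex with vertices in this order, K has dimension 2 with simplices:

  0-simplices (9): a, b, c, d, e, f, g, h, i
  1-simplices (27): ab, ac, af, ag, ah, ai, bc, bd, be, bf, bi, cd, ce, cf, cg, df, dg, dh, di, ef, eg, eh, ei, fh, gh, gi, hi
  2-simplices (18): abc, abf, acg, afh, agi, ahi, bcd, bdi, bef, bei, cdf, cef, ceg, dfh, dgh, dgi, egh, ehi

so the chain groups are C_0 ≅ Z^9, C_1 ≅ Z^27, C_2 ≅ Z^18.

The boundary map ∂_1: C_1 → C_0 sends each edge [p,q] (with p < q) to q − p. For instance
  ∂df = f − d.
This gives a 9×27 integer matrix of rank 8; reducing to Smith normal form yields diagonal entries (1,1,1,1,1,1,1,1).

Boundary ∂_2: C_2 → C_1 maps a triangle to the signed sum of its edges. For instance
  ∂bcd = cd − bd + bc,
  ∂cdf = df − cf + cd.
As a 27×18 matrix over Z this has rank 18, with invariant factors (1,1,1,1,1,1,1,1,1,1,1,1,1,1,1,1,1,2).

From H_k ≅ ker(∂_k) / im(∂_{k+1}) we obtain:

  H_0: rank C_0 − rank ∂_1 = 9 − 8 = 1, and the invariant factors of ∂_1 are all 1, so H_0 = Z.
  H_1: rank ker ∂_1 − rank ∂_2 = (27 − 8) − 18 = 1, and ∂_2 has invariant factor 2 > 1, so H_1 = Z × Z/2.
  H_2: rank ker ∂_2 − rank ∂_3 = (18 − 18) − 0 = 0, and there is no ∂_3, so H_2 = 0.

H_0 = Z,  H_1 = Z × Z/2,  H_2 = 0.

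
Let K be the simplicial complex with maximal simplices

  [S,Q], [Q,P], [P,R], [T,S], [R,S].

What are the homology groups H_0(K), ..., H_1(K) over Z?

H_0 = Z,  H_1 = Z.

Fix the vertex order P < Q < R < S < T and write every simplex with vertices in increasing order. Then dim K = 1 and the simplices of K are:

  0-simplices (5): P, Q, R, S, T
  1-simplices (5): PQ, PR, QS, RS, ST

so the chain groups are C_0 ≅ Z^5, C_1 ≅ Z^5.

Boundary ∂_1: C_1 → C_0 sends each edge [p,q] (with p < q) to q − p. For instance
  ∂PQ = Q − P.
As a 5×5 matrix over Z this has rank 4, with invariant factors (1,1,1,1).

Now H_k = ker ∂_k / im ∂_{k+1}, so:

  H_0: rank C_0 − rank ∂_1 = 5 − 4 = 1, and the invariant factors of ∂_1 are all 1, so H_0 ≅ Z.
  H_1: rank ker ∂_1 − rank ∂_2 = (5 − 4) − 0 = 1, and there is no ∂_2, so H_1 ≅ Z.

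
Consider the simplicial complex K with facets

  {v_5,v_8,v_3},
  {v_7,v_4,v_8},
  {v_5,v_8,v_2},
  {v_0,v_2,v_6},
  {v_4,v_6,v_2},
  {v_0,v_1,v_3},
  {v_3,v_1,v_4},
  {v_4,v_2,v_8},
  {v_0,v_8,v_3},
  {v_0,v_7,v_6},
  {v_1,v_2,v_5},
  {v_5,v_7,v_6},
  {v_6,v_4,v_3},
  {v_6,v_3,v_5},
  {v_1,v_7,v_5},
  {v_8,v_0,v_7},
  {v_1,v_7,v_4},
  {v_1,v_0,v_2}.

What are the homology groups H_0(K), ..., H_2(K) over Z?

H_0 ≅ Z,  H_1 ≅ Z^2,  H_2 ≅ Z.

K has 9 vertices, 27 edges, 18 triangles.
rank ∂_0 = 0, rank ∂_1 = 8 ⇒ b_0 = 9 − 0 − 8 = 1; all invariant factors of ∂_1 are 1 so no torsion. So H_0 = Z.
rank ∂_1 = 8, rank ∂_2 = 17 ⇒ b_1 = 27 − 8 − 17 = 2; all invariant factors of ∂_2 are 1 so no torsion. So H_1 = Z^2.
rank ∂_2 = 17, rank ∂_3 = 0 ⇒ b_2 = 18 − 17 − 0 = 1. So H_2 = Z.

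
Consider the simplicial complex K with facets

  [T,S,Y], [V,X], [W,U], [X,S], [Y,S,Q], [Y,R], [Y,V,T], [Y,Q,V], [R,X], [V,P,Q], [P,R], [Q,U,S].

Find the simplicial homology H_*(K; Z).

H_0 ≅ Z,  H_1 ≅ Z^3,  H_2 = 0.

Fix the vertex order P < Q < R < S < T < U < V < W < X < Y and write every simplex with vertices in increasing order. Then dim K = 2 and the simplices of K are:

  0-simplices (10): P, Q, R, S, T, U, V, W, X, Y
  1-simplices (18): PQ, PR, PV, QS, QU, QV, QY, RX, RY, ST, SU, SX, SY, TV, TY, UW, VX, VY
  2-simplices (6): PQV, QSU, QSY, QVY, STY, TVY

so the chain groups are C_0 ≅ Z^10, C_1 ≅ Z^18, C_2 ≅ Z^6.

∂_1: C_1 → C_0 maps an edge to its endpoints' difference, ∂[p,q] = q − p.
The resulting 10×18 matrix has rank 9, and its Smith normal form has invariant factors (1,1,1,1,1,1,1,1,1).

The boundary map ∂_2: C_2 → C_1 acts by ∂[p,q,r] = [q,r] − [p,r] + [p,q]. For instance
  ∂TVY = VY − TY + TV,
  ∂STY = TY − SY + ST.
This gives a 18×6 integer matrix of rank 6; reducing to Smith normal form yields diagonal entries (1,1,1,1,1,1).

Computing H_k = (kernel of ∂_k) / (image of ∂_{k+1}):

  H_0: rank C_0 − rank ∂_1 = 10 − 9 = 1, and the invariant factors of ∂_1 are all 1, so H_0 ≅ Z.
  H_1: rank ker ∂_1 − rank ∂_2 = (18 − 9) − 6 = 3, and the invariant factors of ∂_2 are all 1, so H_1 ≅ Z^3.
  H_2: rank ker ∂_2 − rank ∂_3 = (6 − 6) − 0 = 0, and there is no ∂_3, so H_2 ≅ 0.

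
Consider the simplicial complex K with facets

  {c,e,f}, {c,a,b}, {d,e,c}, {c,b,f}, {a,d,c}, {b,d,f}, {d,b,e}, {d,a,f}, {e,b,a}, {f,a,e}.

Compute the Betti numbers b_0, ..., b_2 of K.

b_0 = 1, b_1 = 0, b_2 = 0.

Order the vertices as a < b < c < d < e < f. Listing each simplex with vertices in this order, K has dimension 2 with simplices:

  0-simplices (6): a, b, c, d, e, f
  1-simplices (15): ab, ac, ad, ae, af, bc, bd, be, bf, cd, ce, cf, de, df, ef
  2-simplices (10): abc, abe, acd, adf, aef, bcf, bde, bdf, cde, cef

Hence C_0 ≅ Z^6, C_1 ≅ Z^15, C_2 ≅ Z^10.

∂_1: C_1 → C_0 sends each edge [p,q] (with p < q) to q − p. For instance
  ∂ad = d − a.
The resulting 6×15 matrix has rank 5, and its Smith normal form has invariant factors (1,1,1,1,1).

The boundary map ∂_2: C_2 → C_1 acts by ∂[p,q,r] = [q,r] − [p,r] + [p,q]. For instance
  ∂adf = df − af + ad,
  ∂acd = cd − ad + ac.
As a 15×10 matrix over Z this has rank 10, with invariant factors (1,1,1,1,1,1,1,1,1,2).

From H_k ≅ ker(∂_k) / im(∂_{k+1}) we obtain:

  H_0: rank C_0 − rank ∂_1 = 6 − 5 = 1, and the invariant factors of ∂_1 are all 1, so H_0 ≅ Z.
  H_1: rank ker ∂_1 − rank ∂_2 = (15 − 5) − 10 = 0, and ∂_2 has invariant factor 2 > 1, so H_1 ≅ Z/2.
  H_2: rank ker ∂_2 − rank ∂_3 = (10 − 10) − 0 = 0, and there is no ∂_3, so H_2 ≅ 0.

(K is a triangulation of the real projective plane RP^2.)

Hence the Betti numbers are b_0 = 1, b_1 = 0, b_2 = 0.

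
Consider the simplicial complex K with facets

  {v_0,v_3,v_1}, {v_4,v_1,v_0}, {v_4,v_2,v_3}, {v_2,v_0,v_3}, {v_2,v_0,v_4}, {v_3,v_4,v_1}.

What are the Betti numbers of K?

Fix the vertex order v_0 < v_1 < v_2 < v_3 < v_4 and write every simplex with vertices in increasing order. Then dim K = 2 and the simplices of K are:

  0-simplices (5): [v_0], [v_1], [v_2], [v_3], [v_4]
  1-simplices (9): [v_0,v_1], [v_0,v_2], [v_0,v_3], [v_0,v_4], [v_1,v_3], [v_1,v_4], [v_2,v_3], [v_2,v_4], [v_3,v_4]
  2-simplices (6): [v_0,v_1,v_3], [v_0,v_1,v_4], [v_0,v_2,v_3], [v_0,v_2,v_4], [v_1,v_3,v_4], [v_2,v_3,v_4]

Hence C_0 ≅ Z^5, C_1 ≅ Z^9, C_2 ≅ Z^6.

∂_1: C_1 → C_0 sends each edge [p,q] (with p < q) to q − p. For instance
  ∂[v_0,v_1] = [v_1] − [v_0].
The resulting 5×9 matrix has rank 4, and its Smith normal form has invariant factors (1,1,1,1).

The boundary map ∂_2: C_2 → C_1 acts by ∂[p,q,r] = [q,r] − [p,r] + [p,q]. For instance
  ∂[v_2,v_3,v_4] = [v_3,v_4] − [v_2,v_4] + [v_2,v_3],
  ∂[v_0,v_2,v_3] = [v_2,v_3] − [v_0,v_3] + [v_0,v_2].
The resulting 9×6 matrix has rank 5, and its Smith normal form has invariant factors (1,1,1,1,1).

Reading off H_k = ker ∂_k / im ∂_{k+1}:

  H_0: rank C_0 − rank ∂_1 = 5 − 4 = 1, and the invariant factors of ∂_1 are all 1, so H_0 = Z.
  H_1: rank ker ∂_1 − rank ∂_2 = (9 − 4) − 5 = 0, and the invariant factors of ∂_2 are all 1, so H_1 = 0.
  H_2: rank ker ∂_2 − rank ∂_3 = (6 − 5) − 0 = 1, and there is no ∂_3, so H_2 = Z.

Hence the Betti numbers are b_0 = 1, b_1 = 0, b_2 = 1.

b_0 = 1, b_1 = 0, b_2 = 1.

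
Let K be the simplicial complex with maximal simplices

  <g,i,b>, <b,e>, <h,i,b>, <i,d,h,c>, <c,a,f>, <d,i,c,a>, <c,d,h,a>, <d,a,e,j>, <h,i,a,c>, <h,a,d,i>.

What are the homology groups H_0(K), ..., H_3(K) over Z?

H_0 ≅ Z,  H_1 ≅ Z,  H_2 = 0,  H_3 ≅ Z.

Order the vertices as a < b < c < d < e < f < g < h < i < j. Listing each simplex with vertices in this order, K has dimension 3 with simplices:

  0-simplices (10): a, b, c, d, e, f, g, h, i, j
  1-simplices (22): ac, ad, ae, af, ah, ai, aj, be, bg, bh, bi, cd, cf, ch, ci, de, dh, di, dj, ej, gi, hi
  2-simplices (17): acd, acf, ach, aci, ade, adh, adi, adj, aej, ahi, bgi, bhi, cdh, cdi, chi, dej, dhi
  3-simplices (6): acdh, acdi, achi, adej, adhi, cdhi

so the chain groups are C_0 ≅ Z^10, C_1 ≅ Z^22, C_2 ≅ Z^17, C_3 ≅ Z^6.

Boundary ∂_1: C_1 → C_0 sends each edge [p,q] (with p < q) to q − p. For instance
  ∂ai = i − a.
As a 10×22 matrix over Z this has rank 9, with invariant factors (1,1,1,1,1,1,1,1,1).

∂_2: C_2 → C_1 sends each 2-simplex [p,q,r] to [q,r] − [p,r] + [p,q]. For instance
  ∂ahi = hi − ai + ah,
  ∂bhi = hi − bi + bh.
As a 22×17 matrix over Z this has rank 12, with invariant factors (1,1,1,1,1,1,1,1,1,1,1,1).

The boundary map ∂_3: C_3 → C_2 sends each 3-simplex σ to the alternating sum Σ_i (−1)^i (σ with its i-th vertex removed). For instance
  ∂adej = dej − aej + adj − ade,
  ∂adhi = dhi − ahi + adi − adh.
As a 17×6 matrix over Z this has rank 5, with invariant factors (1,1,1,1,1).

Now H_k = ker ∂_k / im ∂_{k+1}, so:

  H_0: rank C_0 − rank ∂_1 = 10 − 9 = 1, and the invariant factors of ∂_1 are all 1, so H_0 ≅ Z.
  H_1: rank ker ∂_1 − rank ∂_2 = (22 − 9) − 12 = 1, and the invariant factors of ∂_2 are all 1, so H_1 ≅ Z.
  H_2: rank ker ∂_2 − rank ∂_3 = (17 − 12) − 5 = 0, and the invariant factors of ∂_3 are all 1, so H_2 ≅ 0.
  H_3: rank ker ∂_3 − rank ∂_4 = (6 − 5) − 0 = 1, and there is no ∂_4, so H_3 ≅ Z.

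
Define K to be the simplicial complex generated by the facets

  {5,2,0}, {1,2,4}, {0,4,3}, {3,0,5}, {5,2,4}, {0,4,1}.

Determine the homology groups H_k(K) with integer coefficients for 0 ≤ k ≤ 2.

H_0 ≅ Z,  H_1 ≅ Z,  H_2 = 0.

Fix the vertex order 0 < 1 < 2 < 3 < 4 < 5 and write every simplex with vertices in increasing order. Then dim K = 2 and the simplices of K are:

  0-simplices (6): [0], [1], [2], [3], [4], [5]
  1-simplices (12): [0,1], [0,2], [0,3], [0,4], [0,5], [1,2], [1,4], [2,4], [2,5], [3,4], [3,5], [4,5]
  2-simplices (6): [0,1,4], [0,2,5], [0,3,4], [0,3,5], [1,2,4], [2,4,5]

Hence C_0 ≅ Z^6, C_1 ≅ Z^12, C_2 ≅ Z^6.

∂_1: C_1 → C_0 sends each edge [p,q] (with p < q) to q − p. For instance
  ∂[3,4] = [4] − [3].
The resulting 6×12 matrix has rank 5, and its Smith normal form has invariant factors (1,1,1,1,1).

∂_2: C_2 → C_1 maps a triangle to the signed sum of its edges. For instance
  ∂[2,4,5] = [4,5] − [2,5] + [2,4],
  ∂[0,2,5] = [2,5] − [0,5] + [0,2].
As a 12×6 matrix over Z this has rank 6, with invariant factors (1,1,1,1,1,1).

Reading off H_k = ker ∂_k / im ∂_{k+1}:

  H_0: rank C_0 − rank ∂_1 = 6 − 5 = 1, and the invariant factors of ∂_1 are all 1, so H_0 = Z.
  H_1: rank ker ∂_1 − rank ∂_2 = (12 − 5) − 6 = 1, and the invariant factors of ∂_2 are all 1, so H_1 = Z.
  H_2: rank ker ∂_2 − rank ∂_3 = (6 − 6) − 0 = 0, and there is no ∂_3, so H_2 = 0.

(K is a triangulation of the cylinder S^1 x I.)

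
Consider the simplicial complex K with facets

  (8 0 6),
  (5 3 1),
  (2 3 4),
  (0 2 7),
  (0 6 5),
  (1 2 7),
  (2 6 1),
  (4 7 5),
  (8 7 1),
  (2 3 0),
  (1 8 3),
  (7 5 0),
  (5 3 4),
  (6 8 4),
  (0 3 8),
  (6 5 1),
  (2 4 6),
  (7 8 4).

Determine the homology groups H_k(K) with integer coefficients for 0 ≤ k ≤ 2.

Fix the vertex order 0 < 1 < 2 < 3 < 4 < 5 < 6 < 7 < 8 and write every simplex with vertices in increasing order. Then dim K = 2 and the simplices of K are:

  0-simplices (9): [0], [1], [2], [3], [4], [5], [6], [7], [8]
  1-simplices (27): (27 of them)
  2-simplices (18): [0,2,3], [0,2,7], [0,3,8], [0,5,6], [0,5,7], [0,6,8], [1,2,6], [1,2,7], [1,3,5], [1,3,8], [1,5,6], [1,7,8], [2,3,4], [2,4,6], [3,4,5], [4,5,7], [4,6,8], [4,7,8]

Hence C_0 ≅ Z^9, C_1 ≅ Z^27, C_2 ≅ Z^18.

The boundary map ∂_1: C_1 → C_0 sends each edge [p,q] (with p < q) to q − p. For instance
  ∂[0,7] = [7] − [0].
The resulting 9×27 matrix has rank 8, and its Smith normal form has invariant factors (1,1,1,1,1,1,1,1).

The boundary map ∂_2: C_2 → C_1 maps a triangle to the signed sum of its edges. For instance
  ∂[3,4,5] = [4,5] − [3,5] + [3,4],
  ∂[1,2,7] = [2,7] − [1,7] + [1,2].
The resulting 27×18 matrix has rank 17, and its Smith normal form has invariant factors (1,1,1,1,1,1,1,1,1,1,1,1,1,1,1,1,1).

Reading off H_k = ker ∂_k / im ∂_{k+1}:

  H_0: rank C_0 − rank ∂_1 = 9 − 8 = 1, and the invariant factors of ∂_1 are all 1, so H_0 = Z.
  H_1: rank ker ∂_1 − rank ∂_2 = (27 − 8) − 17 = 2, and the invariant factors of ∂_2 are all 1, so H_1 = Z^2.
  H_2: rank ker ∂_2 − rank ∂_3 = (18 − 17) − 0 = 1, and there is no ∂_3, so H_2 = Z.

(K is a triangulation of the torus T^2.)

H_0 ≅ Z,  H_1 ≅ Z^2,  H_2 ≅ Z.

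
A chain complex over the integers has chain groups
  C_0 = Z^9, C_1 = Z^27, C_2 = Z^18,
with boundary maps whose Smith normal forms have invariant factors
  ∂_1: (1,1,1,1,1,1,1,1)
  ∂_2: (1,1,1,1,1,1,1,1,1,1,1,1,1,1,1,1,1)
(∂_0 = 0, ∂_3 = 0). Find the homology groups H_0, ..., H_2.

H_0: b_0 = 9 − 0 − 8 = 1; torsion from ∂_1 factors > 1: none. So H_0 = Z.
H_1: b_1 = 27 − 8 − 17 = 2; torsion from ∂_2 factors > 1: none. So H_1 = Z^2.
H_2: b_2 = 18 − 17 − 0 = 1; torsion from ∂_3 factors > 1: none. So H_2 = Z.

H_0 = Z,  H_1 = Z^2,  H_2 = Z.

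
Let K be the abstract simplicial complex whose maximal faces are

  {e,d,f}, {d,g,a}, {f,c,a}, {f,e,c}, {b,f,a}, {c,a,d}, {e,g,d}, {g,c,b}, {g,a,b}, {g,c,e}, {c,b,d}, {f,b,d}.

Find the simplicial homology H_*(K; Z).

H_0 = Z,  H_1 = Z/2,  H_2 = 0.

Fix the vertex order a < b < c < d < e < f < g and write every simplex with vertices in increasing order. Then dim K = 2 and the simplices of K are:

  0-simplices (7): a, b, c, d, e, f, g
  1-simplices (18): ab, ac, ad, af, ag, bc, bd, bf, bg, cd, ce, cf, cg, de, df, dg, ef, eg
  2-simplices (12): abf, abg, acd, acf, adg, bcd, bcg, bdf, cef, ceg, def, deg

Hence C_0 ≅ Z^7, C_1 ≅ Z^18, C_2 ≅ Z^12.

Boundary ∂_1: C_1 → C_0 is given by ∂[p,q] = [q] − [p]. For instance
  ∂dg = g − d.
The resulting 7×18 matrix has rank 6, and its Smith normal form has invariant factors (1,1,1,1,1,1).

Boundary ∂_2: C_2 → C_1 maps a triangle to the signed sum of its edges. For instance
  ∂acd = cd − ad + ac,
  ∂adg = dg − ag + ad.
As a 18×12 matrix over Z this has rank 12, with invariant factors (1,1,1,1,1,1,1,1,1,1,1,2).

Reading off H_k = ker ∂_k / im ∂_{k+1}:

  H_0: rank C_0 − rank ∂_1 = 7 − 6 = 1, and the invariant factors of ∂_1 are all 1, so H_0 = Z.
  H_1: rank ker ∂_1 − rank ∂_2 = (18 − 6) − 12 = 0, and ∂_2 has invariant factor 2 > 1, so H_1 = Z/2.
  H_2: rank ker ∂_2 − rank ∂_3 = (12 − 12) − 0 = 0, and there is no ∂_3, so H_2 = 0.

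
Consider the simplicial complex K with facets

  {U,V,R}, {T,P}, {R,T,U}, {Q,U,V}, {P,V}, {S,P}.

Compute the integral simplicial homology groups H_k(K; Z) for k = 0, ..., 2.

H_0 ≅ Z,  H_1 ≅ Z,  H_2 = 0.

Take the total order P < Q < R < S < T < U < V on the vertex set. Then K (dimension 2) consists of the simplices:

  0-simplices (7): P, Q, R, S, T, U, V
  1-simplices (10): PS, PT, PV, QU, QV, RT, RU, RV, TU, UV
  2-simplices (3): QUV, RTU, RUV

Hence C_0 ≅ Z^7, C_1 ≅ Z^10, C_2 ≅ Z^3.

Boundary ∂_1: C_1 → C_0 is given by ∂[p,q] = [q] − [p].
This gives a 7×10 integer matrix of rank 6; reducing to Smith normal form yields diagonal entries (1,1,1,1,1,1).

Boundary ∂_2: C_2 → C_1 sends each 2-simplex [p,q,r] to [q,r] − [p,r] + [p,q]. For instance
  ∂RTU = TU − RU + RT,
  ∂QUV = UV − QV + QU.
The resulting 10×3 matrix has rank 3, and its Smith normal form has invariant factors (1,1,1).

Computing H_k = (kernel of ∂_k) / (image of ∂_{k+1}):

  H_0: rank C_0 − rank ∂_1 = 7 − 6 = 1, and the invariant factors of ∂_1 are all 1, so H_0 ≅ Z.
  H_1: rank ker ∂_1 − rank ∂_2 = (10 − 6) − 3 = 1, and the invariant factors of ∂_2 are all 1, so H_1 ≅ Z.
  H_2: rank ker ∂_2 − rank ∂_3 = (3 − 3) − 0 = 0, and there is no ∂_3, so H_2 ≅ 0.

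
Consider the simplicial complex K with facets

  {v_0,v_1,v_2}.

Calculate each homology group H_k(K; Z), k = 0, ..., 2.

Fix the vertex order v_0 < v_1 < v_2 and write every simplex with vertices in increasing order. Then dim K = 2 and the simplices of K are:

  0-simplices (3): [v_0], [v_1], [v_2]
  1-simplices (3): [v_0,v_1], [v_0,v_2], [v_1,v_2]
  2-simplices (1): [v_0,v_1,v_2]

so the chain groups are C_0 ≅ Z^3, C_1 ≅ Z^3, C_2 ≅ Z^1.

Boundary ∂_1: C_1 → C_0 maps an edge to its endpoints' difference, ∂[p,q] = q − p.
This gives a 3×3 integer matrix of rank 2; reducing to Smith normal form yields diagonal entries (1,1).

The boundary map ∂_2: C_2 → C_1 maps a triangle to the signed sum of its edges. For instance
  ∂[v_0,v_1,v_2] = [v_1,v_2] − [v_0,v_2] + [v_0,v_1].
The resulting 3×1 matrix has rank 1, and its Smith normal form has invariant factors (1).

Reading off H_k = ker ∂_k / im ∂_{k+1}:

  H_0: rank C_0 − rank ∂_1 = 3 − 2 = 1, and the invariant factors of ∂_1 are all 1, so H_0 ≅ Z.
  H_1: rank ker ∂_1 − rank ∂_2 = (3 − 2) − 1 = 0, and the invariant factors of ∂_2 are all 1, so H_1 ≅ 0.
  H_2: rank ker ∂_2 − rank ∂_3 = (1 − 1) − 0 = 0, and there is no ∂_3, so H_2 ≅ 0.

H_0 = Z,  H_1 = 0,  H_2 = 0.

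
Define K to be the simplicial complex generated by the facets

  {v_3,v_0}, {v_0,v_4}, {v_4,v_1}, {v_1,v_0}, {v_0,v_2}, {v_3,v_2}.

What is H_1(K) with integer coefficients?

Order the vertices as v_0 < v_1 < v_2 < v_3 < v_4. Listing each simplex with vertices in this order, K has dimension 1 with simplices:

  0-simplices (5): [v_0], [v_1], [v_2], [v_3], [v_4]
  1-simplices (6): [v_0,v_1], [v_0,v_2], [v_0,v_3], [v_0,v_4], [v_1,v_4], [v_2,v_3]

Hence C_0 ≅ Z^5, C_1 ≅ Z^6.

∂_1: C_1 → C_0 sends each edge [p,q] (with p < q) to q − p. For instance
  ∂[v_0,v_4] = [v_4] − [v_0].
The 5×6 boundary matrix has rank 4 and Smith normal form diag(1,1,1,1).

Computing H_k = (kernel of ∂_k) / (image of ∂_{k+1}):

  H_1: rank ker ∂_1 − rank ∂_2 = (6 − 4) − 0 = 2, and there is no ∂_2, so H_1 ≅ Z^2.

(K is a triangulation of a wedge of 2 circles.)

H_1 ≅ Z^2.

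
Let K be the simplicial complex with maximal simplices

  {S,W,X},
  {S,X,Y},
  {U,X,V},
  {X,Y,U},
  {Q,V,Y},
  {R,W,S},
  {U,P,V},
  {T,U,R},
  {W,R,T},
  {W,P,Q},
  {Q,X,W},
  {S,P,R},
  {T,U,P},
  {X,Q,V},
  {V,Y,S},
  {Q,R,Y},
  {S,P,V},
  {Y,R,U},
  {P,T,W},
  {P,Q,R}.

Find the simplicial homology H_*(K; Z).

H_0 ≅ Z,  H_1 ≅ Z ⊕ Z_2,  H_2 = 0.

We work with the vertex ordering P < Q < R < S < T < U < V < W < X < Y. The simplices of K, each written with vertices in increasing order, are:

  0-simplices (10): P, Q, R, S, T, U, V, W, X, Y
  1-simplices (30): PQ, PR, PS, PT, PU, PV, PW, QR, QV, QW, QX, QY, RS, RT, RU, RW, RY, SV, SW, SX, SY, TU, TW, UV, UX, UY, VX, VY, WX, XY
  2-simplices (20): PQR, PQW, PRS, PSV, PTU, PTW, PUV, QRY, QVX, QVY, QWX, RSW, RTU, RTW, RUY, SVY, SWX, SXY, UVX, UXY

giving chain groups C_0 ≅ Z^10, C_1 ≅ Z^30, C_2 ≅ Z^20.

∂_1: C_1 → C_0 is given by ∂[p,q] = [q] − [p]. For instance
  ∂TW = W − T.
The resulting 10×30 matrix has rank 9, and its Smith normal form has invariant factors (1,1,1,1,1,1,1,1,1).

∂_2: C_2 → C_1 maps a triangle to the signed sum of its edges. For instance
  ∂SVY = VY − SY + SV,
  ∂QVX = VX − QX + QV.
The 30×20 boundary matrix has rank 20 and Smith normal form diag(1,1,1,1,1,1,1,1,1,1,1,1,1,1,1,1,1,1,1,2).

Reading off H_k = ker ∂_k / im ∂_{k+1}:

  H_0: rank C_0 − rank ∂_1 = 10 − 9 = 1, and the invariant factors of ∂_1 are all 1, so H_0 = Z.
  H_1: rank ker ∂_1 − rank ∂_2 = (30 − 9) − 20 = 1, and ∂_2 has invariant factor 2 > 1, so H_1 = Z ⊕ Z_2.
  H_2: rank ker ∂_2 − rank ∂_3 = (20 − 20) − 0 = 0, and there is no ∂_3, so H_2 = 0.

As a check, the Euler characteristic is 10 − 30 + 20 = 0, which agrees with 1 − 1 + 0 = 0.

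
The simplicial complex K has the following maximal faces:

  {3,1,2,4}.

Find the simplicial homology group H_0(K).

H_0 ≅ Z.

K has 4 vertices, 6 edges, 4 triangles, 1 3-simplex.
rank ∂_0 = 0, rank ∂_1 = 3 ⇒ b_0 = 4 − 0 − 3 = 1; all invariant factors of ∂_1 are 1 so no torsion. So H_0 = Z.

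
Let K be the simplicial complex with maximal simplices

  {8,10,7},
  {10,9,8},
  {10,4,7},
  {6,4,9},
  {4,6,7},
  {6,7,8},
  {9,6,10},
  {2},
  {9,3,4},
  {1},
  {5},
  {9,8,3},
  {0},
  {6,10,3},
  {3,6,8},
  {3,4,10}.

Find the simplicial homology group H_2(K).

Fix the vertex order 0 < 1 < 2 < 3 < 4 < 5 < 6 < 7 < 8 < 9 < 10 and write every simplex with vertices in increasing order. Then dim K = 2 and the simplices of K are:

  0-simplices (11): [0], [1], [2], [3], [4], [5], [6], [7], [8], [9], [10]
  1-simplices (18): [3,4], [3,6], [3,8], [3,9], [3,10], [4,6], [4,7], [4,9], [4,10], [6,7], [6,8], [6,9], [6,10], [7,8], [7,10], [8,9], [8,10], [9,10]
  2-simplices (12): [3,4,9], [3,4,10], [3,6,8], [3,6,10], [3,8,9], [4,6,7], [4,6,9], [4,7,10], [6,7,8], [6,9,10], [7,8,10], [8,9,10]

giving chain groups C_0 ≅ Z^11, C_1 ≅ Z^18, C_2 ≅ Z^12.

The boundary map ∂_1: C_1 → C_0 sends each edge [p,q] (with p < q) to q − p. For instance
  ∂[6,10] = [10] − [6].
As a 11×18 matrix over Z this has rank 6, with invariant factors (1,1,1,1,1,1).

The boundary map ∂_2: C_2 → C_1 acts by ∂[p,q,r] = [q,r] − [p,r] + [p,q]. For instance
  ∂[4,6,9] = [6,9] − [4,9] + [4,6],
  ∂[3,4,10] = [4,10] − [3,10] + [3,4].
The 18×12 boundary matrix has rank 12 and Smith normal form diag(1,1,1,1,1,1,1,1,1,1,1,2).

Now H_k = ker ∂_k / im ∂_{k+1}, so:

  H_2: rank ker ∂_2 − rank ∂_3 = (12 − 12) − 0 = 0, and there is no ∂_3, so H_2 = 0.

(K is a triangulation of the disjoint union of the real projective plane RP^2 and a set of 4 points.)

H_2 = 0.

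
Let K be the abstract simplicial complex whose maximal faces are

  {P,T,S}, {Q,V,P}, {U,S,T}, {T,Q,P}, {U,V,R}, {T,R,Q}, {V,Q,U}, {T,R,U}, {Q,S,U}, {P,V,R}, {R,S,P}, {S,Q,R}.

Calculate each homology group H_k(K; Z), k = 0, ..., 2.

H_0 = Z,  H_1 = Z/2,  H_2 = 0.

Fix the vertex order P < Q < R < S < T < U < V and write every simplex with vertices in increasing order. Then dim K = 2 and the simplices of K are:

  0-simplices (7): P, Q, R, S, T, U, V
  1-simplices (18): PQ, PR, PS, PT, PV, QR, QS, QT, QU, QV, RS, RT, RU, RV, ST, SU, TU, UV
  2-simplices (12): PQT, PQV, PRS, PRV, PST, QRS, QRT, QSU, QUV, RTU, RUV, STU

so the chain groups are C_0 ≅ Z^7, C_1 ≅ Z^18, C_2 ≅ Z^12.

The boundary map ∂_1: C_1 → C_0 is given by ∂[p,q] = [q] − [p]. For instance
  ∂PS = S − P.
As a 7×18 matrix over Z this has rank 6, with invariant factors (1,1,1,1,1,1).

The boundary map ∂_2: C_2 → C_1 sends each 2-simplex [p,q,r] to [q,r] − [p,r] + [p,q]. For instance
  ∂RUV = UV − RV + RU,
  ∂RTU = TU − RU + RT.
The 18×12 boundary matrix has rank 12 and Smith normal form diag(1,1,1,1,1,1,1,1,1,1,1,2).

From H_k ≅ ker(∂_k) / im(∂_{k+1}) we obtain:

  H_0: rank C_0 − rank ∂_1 = 7 − 6 = 1, and the invariant factors of ∂_1 are all 1, so H_0 = Z.
  H_1: rank ker ∂_1 − rank ∂_2 = (18 − 6) − 12 = 0, and ∂_2 has invariant factor 2 > 1, so H_1 = Z/2.
  H_2: rank ker ∂_2 − rank ∂_3 = (12 − 12) − 0 = 0, and there is no ∂_3, so H_2 = 0.

As a check, the Euler characteristic is 7 − 18 + 12 = 1, which agrees with 1 − 0 + 0 = 1.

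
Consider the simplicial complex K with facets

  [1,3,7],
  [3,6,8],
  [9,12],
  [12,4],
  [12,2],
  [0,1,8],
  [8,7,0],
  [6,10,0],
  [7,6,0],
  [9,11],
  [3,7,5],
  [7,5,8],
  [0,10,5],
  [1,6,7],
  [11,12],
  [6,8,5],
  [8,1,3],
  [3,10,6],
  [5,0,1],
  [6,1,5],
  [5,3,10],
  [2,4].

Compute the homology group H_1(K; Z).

Fix the vertex order 0 < 1 < 2 < 3 < 4 < 5 < 6 < 7 < 8 < 9 < 10 < 11 < 12 and write every simplex with vertices in increasing order. Then dim K = 2 and the simplices of K are:

  0-simplices (13): [0], [1], [2], [3], [4], [5], [6], [7], [8], [9], [10], [11], [12]
  1-simplices (30): (30 of them)
  2-simplices (16): [0,1,5], [0,1,8], [0,5,10], [0,6,7], [0,6,10], [0,7,8], [1,3,7], [1,3,8], [1,5,6], [1,6,7], [3,5,7], [3,5,10], [3,6,8], [3,6,10], [5,6,8], [5,7,8]

Hence C_0 ≅ Z^13, C_1 ≅ Z^30, C_2 ≅ Z^16.

Boundary ∂_1: C_1 → C_0 is given by ∂[p,q] = [q] − [p].
This gives a 13×30 integer matrix of rank 11; reducing to Smith normal form yields diagonal entries (1,1,1,1,1,1,1,1,1,1,1).

∂_2: C_2 → C_1 sends each 2-simplex [p,q,r] to [q,r] − [p,r] + [p,q]. For instance
  ∂[3,6,8] = [6,8] − [3,8] + [3,6],
  ∂[1,3,8] = [3,8] − [1,8] + [1,3].
As a 30×16 matrix over Z this has rank 15, with invariant factors (1,1,1,1,1,1,1,1,1,1,1,1,1,1,1).

Now H_k = ker ∂_k / im ∂_{k+1}, so:

  H_1: rank ker ∂_1 − rank ∂_2 = (30 − 11) − 15 = 4, and the invariant factors of ∂_2 are all 1, so H_1 ≅ Z^4.

H_1 ≅ Z^4.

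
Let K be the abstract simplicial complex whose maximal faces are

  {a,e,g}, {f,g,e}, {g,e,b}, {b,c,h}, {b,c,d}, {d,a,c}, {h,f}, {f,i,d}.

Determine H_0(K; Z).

We work with the vertex ordering a < b < c < d < e < f < g < h < i. The simplices of K, each written with vertices in increasing order, are:

  0-simplices (9): a, b, c, d, e, f, g, h, i
  1-simplices (18): ac, ad, ae, ag, bc, bd, be, bg, bh, cd, ch, df, di, ef, eg, fg, fh, fi
  2-simplices (7): acd, aeg, bcd, bch, beg, dfi, efg

so the chain groups are C_0 ≅ Z^9, C_1 ≅ Z^18, C_2 ≅ Z^7.

Boundary ∂_1: C_1 → C_0 sends each edge [p,q] (with p < q) to q − p.
The 9×18 boundary matrix has rank 8 and Smith normal form diag(1,1,1,1,1,1,1,1).

The boundary map ∂_2: C_2 → C_1 maps a triangle to the signed sum of its edges. For instance
  ∂bcd = cd − bd + bc,
  ∂efg = fg − eg + ef.
This gives a 18×7 integer matrix of rank 7; reducing to Smith normal form yields diagonal entries (1,1,1,1,1,1,1).

Reading off H_k = ker ∂_k / im ∂_{k+1}:

  H_0: rank C_0 − rank ∂_1 = 9 − 8 = 1, and the invariant factors of ∂_1 are all 1, so H_0 ≅ Z.

H_0 ≅ Z.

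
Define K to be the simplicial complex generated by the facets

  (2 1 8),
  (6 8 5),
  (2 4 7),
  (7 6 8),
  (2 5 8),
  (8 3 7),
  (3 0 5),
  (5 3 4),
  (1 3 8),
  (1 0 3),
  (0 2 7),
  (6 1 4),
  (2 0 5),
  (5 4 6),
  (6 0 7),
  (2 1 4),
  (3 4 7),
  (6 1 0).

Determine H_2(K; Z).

H_2 = Z.

Order the vertices as 0 < 1 < 2 < 3 < 4 < 5 < 6 < 7 < 8. Listing each simplex with vertices in this order, K has dimension 2 with simplices:

  0-simplices (9): [0], [1], [2], [3], [4], [5], [6], [7], [8]
  1-simplices (27): (27 of them)
  2-simplices (18): [0,1,3], [0,1,6], [0,2,5], [0,2,7], [0,3,5], [0,6,7], [1,2,4], [1,2,8], [1,3,8], [1,4,6], [2,4,7], [2,5,8], [3,4,5], [3,4,7], [3,7,8], [4,5,6], [5,6,8], [6,7,8]

so the chain groups are C_0 ≅ Z^9, C_1 ≅ Z^27, C_2 ≅ Z^18.

Boundary ∂_1: C_1 → C_0 maps an edge to its endpoints' difference, ∂[p,q] = q − p. For instance
  ∂[3,4] = [4] − [3].
This gives a 9×27 integer matrix of rank 8; reducing to Smith normal form yields diagonal entries (1,1,1,1,1,1,1,1).

Boundary ∂_2: C_2 → C_1 sends each 2-simplex [p,q,r] to [q,r] − [p,r] + [p,q]. For instance
  ∂[1,2,4] = [2,4] − [1,4] + [1,2],
  ∂[3,7,8] = [7,8] − [3,8] + [3,7].
The 27×18 boundary matrix has rank 17 and Smith normal form diag(1,1,1,1,1,1,1,1,1,1,1,1,1,1,1,1,1).

From H_k ≅ ker(∂_k) / im(∂_{k+1}) we obtain:

  H_2: rank ker ∂_2 − rank ∂_3 = (18 − 17) − 0 = 1, and there is no ∂_3, so H_2 ≅ Z.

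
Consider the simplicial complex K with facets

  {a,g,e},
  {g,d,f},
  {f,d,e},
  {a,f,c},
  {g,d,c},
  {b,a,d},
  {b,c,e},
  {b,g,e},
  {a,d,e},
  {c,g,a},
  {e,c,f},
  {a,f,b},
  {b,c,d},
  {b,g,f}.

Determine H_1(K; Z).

Take the total order a < b < c < d < e < f < g on the vertex set. Then K (dimension 2) consists of the simplices:

  0-simplices (7): a, b, c, d, e, f, g
  1-simplices (21): ab, ac, ad, ae, af, ag, bc, bd, be, bf, bg, cd, ce, cf, cg, de, df, dg, ef, eg, fg
  2-simplices (14): abd, abf, acf, acg, ade, aeg, bcd, bce, beg, bfg, cdg, cef, def, dfg

so the chain groups are C_0 ≅ Z^7, C_1 ≅ Z^21, C_2 ≅ Z^14.

∂_1: C_1 → C_0 sends each edge [p,q] (with p < q) to q − p.
The resulting 7×21 matrix has rank 6, and its Smith normal form has invariant factors (1,1,1,1,1,1).

∂_2: C_2 → C_1 maps a triangle to the signed sum of its edges. For instance
  ∂cdg = dg − cg + cd,
  ∂bce = ce − be + bc.
As a 21×14 matrix over Z this has rank 13, with invariant factors (1,1,1,1,1,1,1,1,1,1,1,1,1).

Computing H_k = (kernel of ∂_k) / (image of ∂_{k+1}):

  H_1: rank ker ∂_1 − rank ∂_2 = (21 − 6) − 13 = 2, and the invariant factors of ∂_2 are all 1, so H_1 = Z^2.

H_1 = Z^2.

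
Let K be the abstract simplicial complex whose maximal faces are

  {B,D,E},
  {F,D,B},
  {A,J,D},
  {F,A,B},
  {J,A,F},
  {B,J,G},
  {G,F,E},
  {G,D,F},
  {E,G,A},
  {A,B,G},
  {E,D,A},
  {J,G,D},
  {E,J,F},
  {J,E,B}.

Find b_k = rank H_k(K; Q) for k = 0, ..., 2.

Order the vertices as A < B < D < E < F < G < J. Listing each simplex with vertices in this order, K has dimension 2 with simplices:

  0-simplices (7): A, B, D, E, F, G, J
  1-simplices (21): AB, AD, AE, AF, AG, AJ, BD, BE, BF, BG, BJ, DE, DF, DG, DJ, EF, EG, EJ, FG, FJ, GJ
  2-simplices (14): ABF, ABG, ADE, ADJ, AEG, AFJ, BDE, BDF, BEJ, BGJ, DFG, DGJ, EFG, EFJ

so the chain groups are C_0 ≅ Z^7, C_1 ≅ Z^21, C_2 ≅ Z^14.

Boundary ∂_1: C_1 → C_0 sends each edge [p,q] (with p < q) to q − p. For instance
  ∂AF = F − A.
The 7×21 boundary matrix has rank 6 and Smith normal form diag(1,1,1,1,1,1).

The boundary map ∂_2: C_2 → C_1 sends each 2-simplex [p,q,r] to [q,r] − [p,r] + [p,q]. For instance
  ∂BEJ = EJ − BJ + BE,
  ∂EFJ = FJ − EJ + EF.
As a 21×14 matrix over Z this has rank 13, with invariant factors (1,1,1,1,1,1,1,1,1,1,1,1,1).

Reading off H_k = ker ∂_k / im ∂_{k+1}:

  H_0: rank C_0 − rank ∂_1 = 7 − 6 = 1, and the invariant factors of ∂_1 are all 1, so H_0 = Z.
  H_1: rank ker ∂_1 − rank ∂_2 = (21 − 6) − 13 = 2, and the invariant factors of ∂_2 are all 1, so H_1 = Z^2.
  H_2: rank ker ∂_2 − rank ∂_3 = (14 − 13) − 0 = 1, and there is no ∂_3, so H_2 = Z.

As a check, the Euler characteristic is 7 − 21 + 14 = 0, which agrees with 1 − 2 + 1 = 0.

Hence the Betti numbers are b_0 = 1, b_1 = 2, b_2 = 1.

b_0 = 1, b_1 = 2, b_2 = 1.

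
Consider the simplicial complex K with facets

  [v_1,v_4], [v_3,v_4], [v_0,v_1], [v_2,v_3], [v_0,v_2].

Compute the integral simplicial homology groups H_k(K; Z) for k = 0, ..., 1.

H_0 ≅ Z,  H_1 ≅ Z.

Take the total order v_0 < v_1 < v_2 < v_3 < v_4 on the vertex set. Then K (dimension 1) consists of the simplices:

  0-simplices (5): [v_0], [v_1], [v_2], [v_3], [v_4]
  1-simplices (5): [v_0,v_1], [v_0,v_2], [v_1,v_4], [v_2,v_3], [v_3,v_4]

giving chain groups C_0 ≅ Z^5, C_1 ≅ Z^5.

∂_1: C_1 → C_0 sends each edge [p,q] (with p < q) to q − p. For instance
  ∂[v_1,v_4] = [v_4] − [v_1].
This gives a 5×5 integer matrix of rank 4; reducing to Smith normal form yields diagonal entries (1,1,1,1).

Computing H_k = (kernel of ∂_k) / (image of ∂_{k+1}):

  H_0: rank C_0 − rank ∂_1 = 5 − 4 = 1, and the invariant factors of ∂_1 are all 1, so H_0 ≅ Z.
  H_1: rank ker ∂_1 − rank ∂_2 = (5 − 4) − 0 = 1, and there is no ∂_2, so H_1 ≅ Z.

(K is a triangulation of the circle S^1.)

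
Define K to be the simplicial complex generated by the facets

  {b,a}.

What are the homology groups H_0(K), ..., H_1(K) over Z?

K has 2 vertices, 1 edge.
rank ∂_0 = 0, rank ∂_1 = 1 ⇒ b_0 = 2 − 0 − 1 = 1; all invariant factors of ∂_1 are 1 so no torsion. So H_0 = Z.
rank ∂_1 = 1, rank ∂_2 = 0 ⇒ b_1 = 1 − 1 − 0 = 0. So H_1 = 0.

H_0 ≅ Z,  H_1 = 0.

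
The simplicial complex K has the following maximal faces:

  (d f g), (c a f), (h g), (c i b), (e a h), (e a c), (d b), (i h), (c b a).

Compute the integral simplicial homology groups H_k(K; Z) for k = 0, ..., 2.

H_0 = Z,  H_1 = Z^3,  H_2 = 0.

K has 9 vertices, 17 edges, 6 triangles.
rank ∂_0 = 0, rank ∂_1 = 8 ⇒ b_0 = 9 − 0 − 8 = 1; all invariant factors of ∂_1 are 1 so no torsion. So H_0 = Z.
rank ∂_1 = 8, rank ∂_2 = 6 ⇒ b_1 = 17 − 8 − 6 = 3; all invariant factors of ∂_2 are 1 so no torsion. So H_1 = Z^3.
rank ∂_2 = 6, rank ∂_3 = 0 ⇒ b_2 = 6 − 6 − 0 = 0. So H_2 = 0.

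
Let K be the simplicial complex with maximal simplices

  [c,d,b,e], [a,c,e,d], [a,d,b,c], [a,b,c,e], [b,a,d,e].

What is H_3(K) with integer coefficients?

Fix the vertex order a < b < c < d < e and write every simplex with vertices in increasing order. Then dim K = 3 and the simplices of K are:

  0-simplices (5): a, b, c, d, e
  1-simplices (10): ab, ac, ad, ae, bc, bd, be, cd, ce, de
  2-simplices (10): abc, abd, abe, acd, ace, ade, bcd, bce, bde, cde
  3-simplices (5): abcd, abce, abde, acde, bcde

so the chain groups are C_0 ≅ Z^5, C_1 ≅ Z^10, C_2 ≅ Z^10, C_3 ≅ Z^5.

The boundary map ∂_1: C_1 → C_0 maps an edge to its endpoints' difference, ∂[p,q] = q − p. For instance
  ∂de = e − d.
The 5×10 boundary matrix has rank 4 and Smith normal form diag(1,1,1,1).

The boundary map ∂_2: C_2 → C_1 sends each 2-simplex [p,q,r] to [q,r] − [p,r] + [p,q]. For instance
  ∂ace = ce − ae + ac,
  ∂abd = bd − ad + ab.
This gives a 10×10 integer matrix of rank 6; reducing to Smith normal form yields diagonal entries (1,1,1,1,1,1).

Boundary ∂_3: C_3 → C_2 sends each 3-simplex σ to the alternating sum Σ_i (−1)^i (σ with its i-th vertex removed). For instance
  ∂abcd = bcd − acd + abd − abc,
  ∂abce = bce − ace + abe − abc.
As a 10×5 matrix over Z this has rank 4, with invariant factors (1,1,1,1).

Now H_k = ker ∂_k / im ∂_{k+1}, so:

  H_3: rank ker ∂_3 − rank ∂_4 = (5 − 4) − 0 = 1, and there is no ∂_4, so H_3 ≅ Z.

H_3 = Z.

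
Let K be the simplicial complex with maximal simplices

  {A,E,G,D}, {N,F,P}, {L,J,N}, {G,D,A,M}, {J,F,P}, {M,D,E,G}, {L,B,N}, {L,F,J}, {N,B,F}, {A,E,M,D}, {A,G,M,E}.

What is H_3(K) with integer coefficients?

Take the total order A < B < D < E < F < G < J < L < M < N < P on the vertex set. Then K (dimension 3) consists of the simplices:

  0-simplices (11): A, B, D, E, F, G, J, L, M, N, P
  1-simplices (22): AD, AE, AG, AM, BF, BL, BN, DE, DG, DM, EG, EM, FJ, FL, FN, FP, GM, JL, JN, JP, LN, NP
  2-simplices (16): ADE, ADG, ADM, AEG, AEM, AGM, BFN, BLN, DEG, DEM, DGM, EGM, FJL, FJP, FNP, JLN
  3-simplices (5): ADEG, ADEM, ADGM, AEGM, DEGM

so the chain groups are C_0 ≅ Z^11, C_1 ≅ Z^22, C_2 ≅ Z^16, C_3 ≅ Z^5.

∂_1: C_1 → C_0 maps an edge to its endpoints' difference, ∂[p,q] = q − p. For instance
  ∂FN = N − F.
As a 11×22 matrix over Z this has rank 9, with invariant factors (1,1,1,1,1,1,1,1,1).

Boundary ∂_2: C_2 → C_1 sends each 2-simplex [p,q,r] to [q,r] − [p,r] + [p,q]. For instance
  ∂FJL = JL − FL + FJ,
  ∂DEG = EG − DG + DE.
As a 22×16 matrix over Z this has rank 12, with invariant factors (1,1,1,1,1,1,1,1,1,1,1,1).

The boundary map ∂_3: C_3 → C_2 sends each 3-simplex σ to the alternating sum Σ_i (−1)^i (σ with its i-th vertex removed). For instance
  ∂ADGM = DGM − AGM + ADM − ADG,
  ∂ADEM = DEM − AEM + ADM − ADE.
As a 16×5 matrix over Z this has rank 4, with invariant factors (1,1,1,1).

From H_k ≅ ker(∂_k) / im(∂_{k+1}) we obtain:

  H_3: rank ker ∂_3 − rank ∂_4 = (5 − 4) − 0 = 1, and there is no ∂_4, so H_3 ≅ Z.

H_3 = Z.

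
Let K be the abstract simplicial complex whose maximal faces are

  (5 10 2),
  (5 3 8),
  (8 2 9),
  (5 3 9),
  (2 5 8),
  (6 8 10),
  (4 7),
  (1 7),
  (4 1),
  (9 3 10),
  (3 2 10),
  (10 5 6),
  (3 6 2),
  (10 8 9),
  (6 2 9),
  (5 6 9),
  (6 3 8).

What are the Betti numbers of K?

We work with the vertex ordering 1 < 2 < 3 < 4 < 5 < 6 < 7 < 8 < 9 < 10. The simplices of K, each written with vertices in increasing order, are:

  0-simplices (10): [1], [2], [3], [4], [5], [6], [7], [8], [9], [10]
  1-simplices (24): (24 of them)
  2-simplices (14): [2,3,6], [2,3,10], [2,5,8], [2,5,10], [2,6,9], [2,8,9], [3,5,8], [3,5,9], [3,6,8], [3,9,10], [5,6,9], [5,6,10], [6,8,10], [8,9,10]

giving chain groups C_0 ≅ Z^10, C_1 ≅ Z^24, C_2 ≅ Z^14.

The boundary map ∂_1: C_1 → C_0 sends each edge [p,q] (with p < q) to q − p.
This gives a 10×24 integer matrix of rank 8; reducing to Smith normal form yields diagonal entries (1,1,1,1,1,1,1,1).

Boundary ∂_2: C_2 → C_1 acts by ∂[p,q,r] = [q,r] − [p,r] + [p,q]. For instance
  ∂[5,6,9] = [6,9] − [5,9] + [5,6],
  ∂[2,5,10] = [5,10] − [2,10] + [2,5].
As a 24×14 matrix over Z this has rank 13, with invariant factors (1,1,1,1,1,1,1,1,1,1,1,1,1).

Now H_k = ker ∂_k / im ∂_{k+1}, so:

  H_0: rank C_0 − rank ∂_1 = 10 − 8 = 2, and the invariant factors of ∂_1 are all 1, so H_0 ≅ Z^2.
  H_1: rank ker ∂_1 − rank ∂_2 = (24 − 8) − 13 = 3, and the invariant factors of ∂_2 are all 1, so H_1 ≅ Z^3.
  H_2: rank ker ∂_2 − rank ∂_3 = (14 − 13) − 0 = 1, and there is no ∂_3, so H_2 ≅ Z.

(K is a triangulation of the disjoint union of the circle S^1 and the torus T^2.)

Hence the Betti numbers are b_0 = 2, b_1 = 3, b_2 = 1.

b_0 = 2, b_1 = 3, b_2 = 1.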